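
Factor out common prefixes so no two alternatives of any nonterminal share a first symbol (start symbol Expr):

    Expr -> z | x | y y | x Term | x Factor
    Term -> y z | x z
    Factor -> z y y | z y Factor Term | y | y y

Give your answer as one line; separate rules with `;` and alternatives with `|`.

Expr has alternatives sharing prefix 'x': factor to Expr → x Expr1 with Expr1 → ε | Term | Factor.
Factor has alternatives sharing prefix 'z y': factor to Factor → z y Factor1 with Factor1 → y | Factor Term.
Factor has alternatives sharing prefix 'y': factor to Factor → y Factor2 with Factor2 → ε | y.

Expr -> z | y y | x Expr1; Term -> y z | x z; Factor -> z y Factor1 | y Factor2; Expr1 -> ε | Term | Factor; Factor1 -> y | Factor Term; Factor2 -> ε | y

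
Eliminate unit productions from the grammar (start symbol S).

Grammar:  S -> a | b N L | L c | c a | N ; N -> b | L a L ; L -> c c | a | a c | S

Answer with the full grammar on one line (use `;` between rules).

S -> a | b N L | L c | c a | b | L a L; N -> b | L a L; L -> c c | a | a c | b N L | L c | c a | b | L a L

Unit pairs: L ⇒* {N, S}; S ⇒* {N}.
For every A with A ⇒* B via unit rules, add B's non-unit alternatives to A; then delete every rule of the form X → Y.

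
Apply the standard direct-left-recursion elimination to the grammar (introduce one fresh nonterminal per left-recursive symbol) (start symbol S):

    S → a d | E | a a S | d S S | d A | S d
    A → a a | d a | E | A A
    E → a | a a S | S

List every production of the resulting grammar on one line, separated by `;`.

S → a d S' | E S' | a a S S' | d S S S' | d A S'; A → a a A' | d a A' | E A'; E → a | a a S | S; S' → d S' | ε; A' → A A' | ε

Left recursion appears on S, A.
For S: α = {d}, β = {a d, E, a a S, d S S, d A}. Rewrite as S → β S' and S' → α S' | ε.
For A: α = {A}, β = {a a, d a, E}. Rewrite as A → β A' and A' → α A' | ε.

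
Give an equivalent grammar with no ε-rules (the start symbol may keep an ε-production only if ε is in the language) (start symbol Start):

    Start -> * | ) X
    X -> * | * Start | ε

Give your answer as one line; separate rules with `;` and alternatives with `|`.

Start -> * | ) X | ); X -> * | * Start

Nullable set = {X}.
ε ∉ L(G), so no ε-production is kept.
Add the nullable-subset variants: Start → ) X gives ) X | ).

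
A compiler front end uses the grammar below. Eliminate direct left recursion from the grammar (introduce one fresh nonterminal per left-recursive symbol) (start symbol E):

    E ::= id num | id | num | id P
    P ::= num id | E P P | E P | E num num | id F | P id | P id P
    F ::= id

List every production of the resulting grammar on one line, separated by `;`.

E ::= id num | id | num | id P; P ::= num id P' | E P P P' | E P P' | E num num P' | id F P'; F ::= id; P' ::= id P' | id P P' | ε

Left recursion appears on P.
For P: α = {id, id P}, β = {num id, E P P, E P, E num num, id F}. Rewrite as P → β P' and P' → α P' | ε.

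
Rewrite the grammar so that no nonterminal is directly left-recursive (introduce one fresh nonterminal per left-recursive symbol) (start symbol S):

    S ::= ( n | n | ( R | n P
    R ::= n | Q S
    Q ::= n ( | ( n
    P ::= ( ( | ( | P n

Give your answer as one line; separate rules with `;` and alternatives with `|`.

S ::= ( n | n | ( R | n P; R ::= n | Q S; Q ::= n ( | ( n; P ::= ( ( P' | ( P'; P' ::= n P' | ε

Directly left-recursive nonterminal: P.
For P: α = {n}, β = {( (, (}. Rewrite as P → β P' and P' → α P' | ε.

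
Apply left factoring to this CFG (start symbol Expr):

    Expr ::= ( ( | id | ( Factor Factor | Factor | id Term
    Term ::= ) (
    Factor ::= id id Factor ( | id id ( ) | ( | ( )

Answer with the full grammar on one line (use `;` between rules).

Expr ::= Factor | ( Expr1 | id Expr2; Term ::= ) (; Factor ::= id id Factor1 | ( Factor2; Expr1 ::= ( | Factor Factor; Expr2 ::= ε | Term; Factor1 ::= Factor ( | ( ); Factor2 ::= ε | )

Expr has alternatives sharing prefix '(': factor to Expr → ( Expr1 with Expr1 → ( | Factor Factor.
Expr has alternatives sharing prefix 'id': factor to Expr → id Expr2 with Expr2 → ε | Term.
Factor has alternatives sharing prefix 'id id': factor to Factor → id id Factor1 with Factor1 → Factor ( | ( ).
Factor has alternatives sharing prefix '(': factor to Factor → ( Factor2 with Factor2 → ε | ).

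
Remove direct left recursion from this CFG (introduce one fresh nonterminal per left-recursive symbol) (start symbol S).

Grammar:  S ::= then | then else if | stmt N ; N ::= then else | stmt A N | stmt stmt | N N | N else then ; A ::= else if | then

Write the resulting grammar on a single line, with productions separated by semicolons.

Directly left-recursive nonterminal: N.
For N: α = {N, else then}, β = {then else, stmt A N, stmt stmt}. Rewrite as N → β N' and N' → α N' | ε.

S ::= then | then else if | stmt N; N ::= then else N' | stmt A N N' | stmt stmt N'; A ::= else if | then; N' ::= N N' | else then N' | eps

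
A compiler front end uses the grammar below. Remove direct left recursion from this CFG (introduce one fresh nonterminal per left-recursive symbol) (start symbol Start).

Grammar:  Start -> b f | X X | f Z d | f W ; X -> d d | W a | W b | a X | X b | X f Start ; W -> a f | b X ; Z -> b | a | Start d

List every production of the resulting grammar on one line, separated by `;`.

Start -> b f | X X | f Z d | f W; X -> d d X1 | W a X1 | W b X1 | a X X1; W -> a f | b X; Z -> b | a | Start d; X1 -> b X1 | f Start X1 | ε

X is directly left-recursive.
For X: α = {b, f Start}, β = {d d, W a, W b, a X}. Rewrite as X → β X1 and X1 → α X1 | ε.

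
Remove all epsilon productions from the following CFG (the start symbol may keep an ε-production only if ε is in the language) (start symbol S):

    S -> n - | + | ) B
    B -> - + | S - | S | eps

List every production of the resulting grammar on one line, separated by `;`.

The nullable symbols are {B}.
ε ∉ L(G), so no ε-production is kept.
Add the nullable-subset variants: S → ) B gives ) B | ).

S -> n - | + | ) B | ); B -> - + | S - | S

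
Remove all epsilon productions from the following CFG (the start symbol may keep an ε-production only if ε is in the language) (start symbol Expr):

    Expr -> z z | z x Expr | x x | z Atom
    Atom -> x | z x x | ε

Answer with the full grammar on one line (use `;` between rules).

Expr -> z z | z x Expr | x x | z Atom | z; Atom -> x | z x x

Nullable set = {Atom}.
ε ∉ L(G), so no ε-production is kept.
Add the nullable-subset variants: Expr → z Atom gives z Atom | z.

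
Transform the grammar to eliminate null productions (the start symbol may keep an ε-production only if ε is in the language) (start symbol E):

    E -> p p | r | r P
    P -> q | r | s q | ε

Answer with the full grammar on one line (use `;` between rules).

Nullable nonterminals: {P}.
ε ∉ L(G), so no ε-production is kept.

E -> p p | r | r P; P -> q | r | s q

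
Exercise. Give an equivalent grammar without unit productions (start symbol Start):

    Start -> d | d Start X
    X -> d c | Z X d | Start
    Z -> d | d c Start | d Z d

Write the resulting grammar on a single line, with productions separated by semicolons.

Unit pairs: X ⇒* {Start}.
For every A with A ⇒* B via unit rules, add B's non-unit alternatives to A; then delete every rule of the form X → Y.

Start -> d | d Start X; X -> d | d Start X | d c | Z X d; Z -> d | d c Start | d Z d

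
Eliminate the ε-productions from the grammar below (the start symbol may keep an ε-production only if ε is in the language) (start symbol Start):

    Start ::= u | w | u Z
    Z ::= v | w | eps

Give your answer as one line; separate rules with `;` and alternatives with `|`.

Start ::= u | w | u Z; Z ::= v | w

Nullable nonterminals: {Z}.
ε ∉ L(G), so no ε-production is kept.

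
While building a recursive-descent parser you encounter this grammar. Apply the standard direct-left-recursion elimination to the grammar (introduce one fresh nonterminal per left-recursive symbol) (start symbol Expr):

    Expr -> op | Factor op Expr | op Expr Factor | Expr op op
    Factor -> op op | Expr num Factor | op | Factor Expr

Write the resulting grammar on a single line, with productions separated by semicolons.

Expr -> op Expr1 | Factor op Expr Expr1 | op Expr Factor Expr1; Factor -> op op Factor1 | Expr num Factor Factor1 | op Factor1; Expr1 -> op op Expr1 | ε; Factor1 -> Expr Factor1 | ε

Directly left-recursive nonterminals: Expr, Factor.
For Expr: α = {op op}, β = {op, Factor op Expr, op Expr Factor}. Rewrite as Expr → β Expr1 and Expr1 → α Expr1 | ε.
For Factor: α = {Expr}, β = {op op, Expr num Factor, op}. Rewrite as Factor → β Factor1 and Factor1 → α Factor1 | ε.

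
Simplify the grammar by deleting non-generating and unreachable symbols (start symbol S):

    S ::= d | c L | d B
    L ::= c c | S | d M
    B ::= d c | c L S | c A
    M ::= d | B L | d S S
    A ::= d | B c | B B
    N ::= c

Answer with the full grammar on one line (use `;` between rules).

S ::= d | c L | d B; L ::= c c | S | d M; B ::= d c | c L S | c A; M ::= d | B L | d S S; A ::= d | B c | B B

Generating nonterminals: {A, B, L, M, N, S}.
Reachable from S after that: {A, B, L, M, S}.
Removed useless symbols: {N} and every production mentioning them.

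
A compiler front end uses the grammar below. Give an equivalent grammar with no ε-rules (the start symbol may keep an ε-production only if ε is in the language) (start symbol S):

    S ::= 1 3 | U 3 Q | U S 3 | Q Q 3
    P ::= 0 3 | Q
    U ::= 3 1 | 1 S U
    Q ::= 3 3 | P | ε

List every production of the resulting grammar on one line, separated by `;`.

The nullable symbols are {P, Q}.
ε ∉ L(G), so no ε-production is kept.
Add the nullable-subset variants: S → U 3 Q gives U 3 Q | U 3. S → Q Q 3 gives Q Q 3 | Q 3 | 3.

S ::= 1 3 | U 3 Q | U 3 | U S 3 | Q Q 3 | Q 3 | 3; P ::= 0 3 | Q; U ::= 3 1 | 1 S U; Q ::= 3 3 | P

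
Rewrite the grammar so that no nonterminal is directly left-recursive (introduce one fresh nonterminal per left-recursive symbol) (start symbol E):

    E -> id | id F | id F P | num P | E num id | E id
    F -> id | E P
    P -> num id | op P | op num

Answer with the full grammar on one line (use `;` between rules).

E -> id E' | id F E' | id F P E' | num P E'; F -> id | E P; P -> num id | op P | op num; E' -> num id E' | id E' | ε

E is directly left-recursive.
For E: α = {num id, id}, β = {id, id F, id F P, num P}. Rewrite as E → β E' and E' → α E' | ε.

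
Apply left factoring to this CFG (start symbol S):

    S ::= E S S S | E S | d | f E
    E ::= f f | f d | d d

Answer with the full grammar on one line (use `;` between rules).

S ::= d | f E | E S S'; E ::= d d | f E'; S' ::= S S | ε; E' ::= f | d

S has alternatives sharing prefix 'E S': factor to S → E S S' with S' → S S | ε.
E has alternatives sharing prefix 'f': factor to E → f E' with E' → f | d.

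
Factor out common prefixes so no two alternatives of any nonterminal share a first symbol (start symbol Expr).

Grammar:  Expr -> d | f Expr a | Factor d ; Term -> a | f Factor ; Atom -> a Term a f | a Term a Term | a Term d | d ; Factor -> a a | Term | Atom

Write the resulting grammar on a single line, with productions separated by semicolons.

Atom has alternatives sharing prefix 'a Term': factor to Atom → a Term Atom1 with Atom1 → a f | a Term | d.
Atom1 has alternatives sharing prefix 'a': factor to Atom1 → a Atom11 with Atom11 → f | Term.

Expr -> d | f Expr a | Factor d; Term -> a | f Factor; Atom -> d | a Term Atom1; Factor -> a a | Term | Atom; Atom1 -> d | a Atom11; Atom11 -> f | Term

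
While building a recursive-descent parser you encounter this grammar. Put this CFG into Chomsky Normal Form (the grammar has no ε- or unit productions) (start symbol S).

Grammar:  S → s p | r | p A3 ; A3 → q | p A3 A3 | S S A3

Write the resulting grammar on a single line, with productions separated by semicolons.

S → X1 X2 | r | X2 A3; A3 → q | X2 Y1 | S Y2; X1 → s; X2 → p; Y1 → A3 A3; Y2 → S A3

Introduce a nonterminal for each terminal appearing in a rule of length ≥ 2: X1 → s, X2 → p.
Binarize each right-hand side of length ≥ 3 by chaining fresh nonterminals (Y1, Y2, …): affected rules were A3 → X2 A3 A3; A3 → S S A3.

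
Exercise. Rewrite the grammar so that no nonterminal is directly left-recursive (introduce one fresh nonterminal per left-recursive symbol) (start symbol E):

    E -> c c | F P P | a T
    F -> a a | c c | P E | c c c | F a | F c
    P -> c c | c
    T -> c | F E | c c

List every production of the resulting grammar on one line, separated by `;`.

E -> c c | F P P | a T; F -> a a F' | c c F' | P E F' | c c c F'; P -> c c | c; T -> c | F E | c c; F' -> a F' | c F' | ε

Left recursion appears on F.
For F: α = {a, c}, β = {a a, c c, P E, c c c}. Rewrite as F → β F' and F' → α F' | ε.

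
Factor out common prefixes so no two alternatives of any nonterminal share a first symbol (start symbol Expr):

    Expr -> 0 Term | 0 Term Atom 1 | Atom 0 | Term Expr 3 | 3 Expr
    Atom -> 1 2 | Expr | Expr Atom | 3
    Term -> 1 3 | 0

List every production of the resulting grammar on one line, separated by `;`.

Expr -> Atom 0 | Term Expr 3 | 3 Expr | 0 Term Expr1; Atom -> 1 2 | 3 | Expr Atom1; Term -> 1 3 | 0; Expr1 -> ε | Atom 1; Atom1 -> ε | Atom

Expr has alternatives sharing prefix '0 Term': factor to Expr → 0 Term Expr1 with Expr1 → ε | Atom 1.
Atom has alternatives sharing prefix 'Expr': factor to Atom → Expr Atom1 with Atom1 → ε | Atom.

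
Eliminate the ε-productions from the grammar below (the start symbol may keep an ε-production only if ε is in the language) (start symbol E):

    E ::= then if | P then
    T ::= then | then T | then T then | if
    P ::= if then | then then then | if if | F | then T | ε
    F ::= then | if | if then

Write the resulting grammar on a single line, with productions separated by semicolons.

Nullable set = {P}.
ε ∉ L(G), so no ε-production is kept.
Expand every rule over subsets of its nullable positions: E → P then gives P then | then.

E ::= then if | P then | then; T ::= then | then T | then T then | if; P ::= if then | then then then | if if | F | then T; F ::= then | if | if then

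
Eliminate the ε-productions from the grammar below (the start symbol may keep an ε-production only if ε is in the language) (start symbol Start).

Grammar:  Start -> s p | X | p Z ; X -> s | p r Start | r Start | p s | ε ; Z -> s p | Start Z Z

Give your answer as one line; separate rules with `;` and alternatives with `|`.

Nullable set = {Start, X}.
ε ∈ L(G) since Start is nullable, so keep Start → ε.
Add the nullable-subset variants: X → p r Start gives p r Start | p r. X → r Start gives r Start | r. Z → Start Z Z gives Start Z Z | Z Z.

Start -> s p | X | p Z | ε; X -> s | p r Start | p r | r Start | r | p s; Z -> s p | Start Z Z | Z Z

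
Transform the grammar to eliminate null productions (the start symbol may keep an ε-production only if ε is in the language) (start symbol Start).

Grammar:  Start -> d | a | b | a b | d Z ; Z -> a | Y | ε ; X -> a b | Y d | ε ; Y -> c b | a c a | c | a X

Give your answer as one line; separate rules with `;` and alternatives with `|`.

Start -> d | a | b | a b | d Z; Z -> a | Y; X -> a b | Y d; Y -> c b | a c a | c | a X | a

Nullable set = {X, Z}.
ε ∉ L(G), so no ε-production is kept.
Add the nullable-subset variants: Y → a X gives a X | a.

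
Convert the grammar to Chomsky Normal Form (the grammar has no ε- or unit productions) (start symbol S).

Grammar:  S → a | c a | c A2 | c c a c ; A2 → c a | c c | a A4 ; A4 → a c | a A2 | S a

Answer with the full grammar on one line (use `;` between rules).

Introduce a nonterminal for each terminal appearing in a rule of length ≥ 2: X1 → c, X2 → a.
Binarize each right-hand side of length ≥ 3 by chaining fresh nonterminals (Y1, Y2, …): affected rules were S → X1 X1 X2 X1.

S → a | X1 X2 | X1 A2 | X1 Y1; A2 → X1 X2 | X1 X1 | X2 A4; A4 → X2 X1 | X2 A2 | S X2; X1 → c; X2 → a; Y1 → X1 Y2; Y2 → X2 X1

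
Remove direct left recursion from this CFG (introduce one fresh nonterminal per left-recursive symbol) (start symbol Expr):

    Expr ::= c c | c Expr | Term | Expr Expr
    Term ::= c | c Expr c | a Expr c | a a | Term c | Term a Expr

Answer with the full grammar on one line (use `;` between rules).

Expr, Term are directly left-recursive.
For Expr: α = {Expr}, β = {c c, c Expr, Term}. Rewrite as Expr → β Expr1 and Expr1 → α Expr1 | ε.
For Term: α = {c, a Expr}, β = {c, c Expr c, a Expr c, a a}. Rewrite as Term → β Term1 and Term1 → α Term1 | ε.

Expr ::= c c Expr1 | c Expr Expr1 | Term Expr1; Term ::= c Term1 | c Expr c Term1 | a Expr c Term1 | a a Term1; Expr1 ::= Expr Expr1 | ε; Term1 ::= c Term1 | a Expr Term1 | ε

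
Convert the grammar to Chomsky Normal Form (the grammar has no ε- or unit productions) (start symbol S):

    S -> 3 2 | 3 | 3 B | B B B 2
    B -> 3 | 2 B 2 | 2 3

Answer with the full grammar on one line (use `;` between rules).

S -> X1 X2 | 3 | X1 B | B Y1; B -> 3 | X2 Y3 | X2 X1; X1 -> 3; X2 -> 2; Y1 -> B Y2; Y2 -> B X2; Y3 -> B X2

Introduce a nonterminal for each terminal appearing in a rule of length ≥ 2: X1 → 3, X2 → 2.
Binarize each right-hand side of length ≥ 3 by chaining fresh nonterminals (Y1, Y2, …): affected rules were S → B B B X2; B → X2 B X2.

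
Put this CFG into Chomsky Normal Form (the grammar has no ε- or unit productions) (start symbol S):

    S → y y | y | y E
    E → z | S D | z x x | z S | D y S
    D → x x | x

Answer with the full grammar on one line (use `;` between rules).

Introduce a nonterminal for each terminal appearing in a rule of length ≥ 2: X1 → y, X2 → z, X3 → x.
Binarize each right-hand side of length ≥ 3 by chaining fresh nonterminals (Y1, Y2, …): affected rules were E → X2 X3 X3; E → D X1 S.

S → X1 X1 | y | X1 E; E → z | S D | X2 Y1 | X2 S | D Y2; D → X3 X3 | x; X1 → y; X2 → z; X3 → x; Y1 → X3 X3; Y2 → X1 S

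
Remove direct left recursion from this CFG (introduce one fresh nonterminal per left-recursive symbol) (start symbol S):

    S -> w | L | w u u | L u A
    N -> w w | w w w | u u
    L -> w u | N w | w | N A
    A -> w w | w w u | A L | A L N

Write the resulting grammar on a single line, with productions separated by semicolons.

Directly left-recursive nonterminal: A.
For A: α = {L, L N}, β = {w w, w w u}. Rewrite as A → β A' and A' → α A' | ε.

S -> w | L | w u u | L u A; N -> w w | w w w | u u; L -> w u | N w | w | N A; A -> w w A' | w w u A'; A' -> L A' | L N A' | epsilon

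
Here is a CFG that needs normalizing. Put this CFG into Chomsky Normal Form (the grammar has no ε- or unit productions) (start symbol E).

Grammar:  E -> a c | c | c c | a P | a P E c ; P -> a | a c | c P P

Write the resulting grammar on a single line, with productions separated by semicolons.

Introduce a nonterminal for each terminal appearing in a rule of length ≥ 2: X1 → a, X2 → c.
Binarize each right-hand side of length ≥ 3 by chaining fresh nonterminals (Y1, Y2, …): affected rules were E → X1 P E X2; P → X2 P P.

E -> X1 X2 | c | X2 X2 | X1 P | X1 Y1; P -> a | X1 X2 | X2 Y3; X1 -> a; X2 -> c; Y1 -> P Y2; Y2 -> E X2; Y3 -> P P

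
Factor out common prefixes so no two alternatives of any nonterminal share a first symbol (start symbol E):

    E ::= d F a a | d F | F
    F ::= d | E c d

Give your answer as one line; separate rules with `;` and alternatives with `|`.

E ::= F | d F E'; F ::= d | E c d; E' ::= a a | epsilon

E has alternatives sharing prefix 'd F': factor to E → d F E' with E' → a a | ε.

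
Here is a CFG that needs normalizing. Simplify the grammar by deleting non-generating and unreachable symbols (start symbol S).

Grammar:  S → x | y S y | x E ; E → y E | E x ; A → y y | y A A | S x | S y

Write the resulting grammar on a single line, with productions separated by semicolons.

Generating nonterminals: {A, S}.
Reachable from S after that: {S}.
Removed useless symbols: {A, E} and every production mentioning them.

S → x | y S y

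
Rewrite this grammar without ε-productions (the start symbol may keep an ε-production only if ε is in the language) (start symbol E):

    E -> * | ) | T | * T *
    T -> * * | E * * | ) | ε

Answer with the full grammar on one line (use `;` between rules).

E -> * | ) | T | * T * | * * | ε; T -> * * | E * * | )

Nullable set = {E, T}.
ε ∈ L(G) since E is nullable, so keep E → ε.
Add the nullable-subset variants: E → * T * gives * T * | * *.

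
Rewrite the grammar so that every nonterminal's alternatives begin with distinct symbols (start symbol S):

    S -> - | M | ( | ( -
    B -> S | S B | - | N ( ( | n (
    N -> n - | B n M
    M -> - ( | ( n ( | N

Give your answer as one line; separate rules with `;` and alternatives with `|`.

S -> - | M | ( S'; B -> - | N ( ( | n ( | S B'; N -> n - | B n M; M -> - ( | ( n ( | N; S' -> epsilon | -; B' -> epsilon | B

S has alternatives sharing prefix '(': factor to S → ( S' with S' → ε | -.
B has alternatives sharing prefix 'S': factor to B → S B' with B' → ε | B.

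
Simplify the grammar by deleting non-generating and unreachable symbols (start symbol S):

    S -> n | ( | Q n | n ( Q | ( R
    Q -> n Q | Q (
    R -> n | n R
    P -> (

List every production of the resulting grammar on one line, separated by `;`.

Generating nonterminals: {P, R, S}.
Reachable from S after that: {R, S}.
Removed useless symbols: {P, Q} and every production mentioning them.

S -> n | ( | ( R; R -> n | n R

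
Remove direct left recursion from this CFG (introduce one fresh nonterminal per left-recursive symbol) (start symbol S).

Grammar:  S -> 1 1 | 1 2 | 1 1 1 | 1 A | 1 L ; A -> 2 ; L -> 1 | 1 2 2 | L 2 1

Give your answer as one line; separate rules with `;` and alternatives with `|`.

S -> 1 1 | 1 2 | 1 1 1 | 1 A | 1 L; A -> 2; L -> 1 L' | 1 2 2 L'; L' -> 2 1 L' | ε

Directly left-recursive nonterminal: L.
For L: α = {2 1}, β = {1, 1 2 2}. Rewrite as L → β L' and L' → α L' | ε.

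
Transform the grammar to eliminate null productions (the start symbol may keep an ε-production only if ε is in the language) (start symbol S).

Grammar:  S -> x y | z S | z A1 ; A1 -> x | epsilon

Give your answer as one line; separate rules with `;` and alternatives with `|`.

Nullable set = {A1}.
ε ∉ L(G), so no ε-production is kept.
Expand every rule over subsets of its nullable positions: S → z A1 gives z A1 | z.

S -> x y | z S | z A1 | z; A1 -> x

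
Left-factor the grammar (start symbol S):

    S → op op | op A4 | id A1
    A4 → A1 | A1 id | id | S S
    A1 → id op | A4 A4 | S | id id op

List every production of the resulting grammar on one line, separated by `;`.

S → id A1 | op S'; A4 → id | S S | A1 A4'; A1 → A4 A4 | S | id A1'; S' → op | A4; A4' → ε | id; A1' → op | id op

S has alternatives sharing prefix 'op': factor to S → op S' with S' → op | A4.
A4 has alternatives sharing prefix 'A1': factor to A4 → A1 A4' with A4' → ε | id.
A1 has alternatives sharing prefix 'id': factor to A1 → id A1' with A1' → op | id op.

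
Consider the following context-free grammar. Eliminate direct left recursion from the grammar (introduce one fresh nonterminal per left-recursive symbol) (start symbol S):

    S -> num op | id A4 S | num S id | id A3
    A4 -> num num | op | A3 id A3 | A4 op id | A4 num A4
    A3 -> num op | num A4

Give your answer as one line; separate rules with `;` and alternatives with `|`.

Directly left-recursive nonterminal: A4.
For A4: α = {op id, num A4}, β = {num num, op, A3 id A3}. Rewrite as A4 → β A4' and A4' → α A4' | ε.

S -> num op | id A4 S | num S id | id A3; A4 -> num num A4' | op A4' | A3 id A3 A4'; A3 -> num op | num A4; A4' -> op id A4' | num A4 A4' | epsilon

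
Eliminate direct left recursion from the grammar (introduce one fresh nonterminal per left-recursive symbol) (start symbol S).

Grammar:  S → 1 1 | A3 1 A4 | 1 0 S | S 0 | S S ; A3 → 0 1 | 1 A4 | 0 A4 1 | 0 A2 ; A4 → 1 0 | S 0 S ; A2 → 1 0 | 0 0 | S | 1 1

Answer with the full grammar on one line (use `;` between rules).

S → 1 1 S' | A3 1 A4 S' | 1 0 S S'; A3 → 0 1 | 1 A4 | 0 A4 1 | 0 A2; A4 → 1 0 | S 0 S; A2 → 1 0 | 0 0 | S | 1 1; S' → 0 S' | S S' | eps

Left recursion appears on S.
For S: α = {0, S}, β = {1 1, A3 1 A4, 1 0 S}. Rewrite as S → β S' and S' → α S' | ε.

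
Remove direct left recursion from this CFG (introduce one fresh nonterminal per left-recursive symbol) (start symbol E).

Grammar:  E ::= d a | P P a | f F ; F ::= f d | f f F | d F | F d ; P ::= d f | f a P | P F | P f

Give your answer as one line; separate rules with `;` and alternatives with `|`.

Left recursion appears on F, P.
For F: α = {d}, β = {f d, f f F, d F}. Rewrite as F → β F' and F' → α F' | ε.
For P: α = {F, f}, β = {d f, f a P}. Rewrite as P → β P' and P' → α P' | ε.

E ::= d a | P P a | f F; F ::= f d F' | f f F F' | d F F'; P ::= d f P' | f a P P'; F' ::= d F' | eps; P' ::= F P' | f P' | eps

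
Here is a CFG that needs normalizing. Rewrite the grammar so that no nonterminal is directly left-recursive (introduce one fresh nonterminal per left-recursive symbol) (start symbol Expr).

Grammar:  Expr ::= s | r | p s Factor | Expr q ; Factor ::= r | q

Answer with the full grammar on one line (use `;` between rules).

Expr ::= s Expr1 | r Expr1 | p s Factor Expr1; Factor ::= r | q; Expr1 ::= q Expr1 | eps

Expr is directly left-recursive.
For Expr: α = {q}, β = {s, r, p s Factor}. Rewrite as Expr → β Expr1 and Expr1 → α Expr1 | ε.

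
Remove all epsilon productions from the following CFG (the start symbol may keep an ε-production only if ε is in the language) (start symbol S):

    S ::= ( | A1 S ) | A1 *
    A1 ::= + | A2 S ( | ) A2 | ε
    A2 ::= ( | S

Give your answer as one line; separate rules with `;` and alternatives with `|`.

The nullable symbols are {A1}.
ε ∉ L(G), so no ε-production is kept.
Expand every rule over subsets of its nullable positions: S → A1 S ) gives A1 S ) | S ). S → A1 * gives A1 * | *.

S ::= ( | A1 S ) | S ) | A1 * | *; A1 ::= + | A2 S ( | ) A2; A2 ::= ( | S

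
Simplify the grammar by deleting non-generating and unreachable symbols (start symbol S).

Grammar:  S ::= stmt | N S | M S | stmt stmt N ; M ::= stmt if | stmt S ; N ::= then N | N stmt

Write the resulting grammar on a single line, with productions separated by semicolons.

Generating nonterminals: {M, S}.
Reachable from S after that: {M, S}.
Removed useless symbols: {N} and every production mentioning them.

S ::= stmt | M S; M ::= stmt if | stmt S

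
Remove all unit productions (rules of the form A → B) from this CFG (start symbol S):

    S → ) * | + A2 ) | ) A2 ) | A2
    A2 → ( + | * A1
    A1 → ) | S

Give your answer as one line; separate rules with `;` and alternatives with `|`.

Unit pairs: A1 ⇒* {A2, S}; S ⇒* {A2}.
Replace each nonterminal's rules with the union of the non-unit rules of every nonterminal it unit-derives.

S → ( + | * A1 | ) * | + A2 ) | ) A2 ); A2 → ( + | * A1; A1 → ( + | * A1 | ) | ) * | + A2 ) | ) A2 )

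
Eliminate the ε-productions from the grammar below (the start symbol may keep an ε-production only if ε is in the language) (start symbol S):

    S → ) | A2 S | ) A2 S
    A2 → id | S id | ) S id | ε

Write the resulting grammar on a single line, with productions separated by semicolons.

Nullable set = {A2}.
ε ∉ L(G), so no ε-production is kept.
For each production, add variants omitting each subset of nullable occurrences: S → ) A2 S gives ) A2 S | ) S.

S → ) | A2 S | ) A2 S | ) S; A2 → id | S id | ) S id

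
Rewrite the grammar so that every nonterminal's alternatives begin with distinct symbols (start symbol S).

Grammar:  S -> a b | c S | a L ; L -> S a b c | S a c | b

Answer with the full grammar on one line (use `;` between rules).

S has alternatives sharing prefix 'a': factor to S → a S' with S' → b | L.
L has alternatives sharing prefix 'S a': factor to L → S a L' with L' → b c | c.

S -> c S | a S'; L -> b | S a L'; S' -> b | L; L' -> b c | c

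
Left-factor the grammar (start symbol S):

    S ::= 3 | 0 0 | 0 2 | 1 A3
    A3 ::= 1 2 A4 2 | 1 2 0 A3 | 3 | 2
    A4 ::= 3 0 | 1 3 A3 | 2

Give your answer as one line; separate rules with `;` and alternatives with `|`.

S has alternatives sharing prefix '0': factor to S → 0 S' with S' → 0 | 2.
A3 has alternatives sharing prefix '1 2': factor to A3 → 1 2 A3' with A3' → A4 2 | 0 A3.

S ::= 3 | 1 A3 | 0 S'; A3 ::= 3 | 2 | 1 2 A3'; A4 ::= 3 0 | 1 3 A3 | 2; S' ::= 0 | 2; A3' ::= A4 2 | 0 A3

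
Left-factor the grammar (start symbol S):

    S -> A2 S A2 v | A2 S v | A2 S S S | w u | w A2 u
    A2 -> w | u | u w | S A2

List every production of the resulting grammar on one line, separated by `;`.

S has alternatives sharing prefix 'A2 S': factor to S → A2 S S' with S' → A2 v | v | S S.
S has alternatives sharing prefix 'w': factor to S → w S'' with S'' → u | A2 u.
A2 has alternatives sharing prefix 'u': factor to A2 → u A2' with A2' → ε | w.

S -> A2 S S' | w S''; A2 -> w | S A2 | u A2'; S' -> A2 v | v | S S; S'' -> u | A2 u; A2' -> eps | w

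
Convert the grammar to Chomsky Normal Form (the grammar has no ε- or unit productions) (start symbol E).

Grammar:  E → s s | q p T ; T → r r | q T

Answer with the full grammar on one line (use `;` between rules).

E → X1 X1 | X2 Y1; T → X4 X4 | X2 T; X1 → s; X2 → q; X3 → p; X4 → r; Y1 → X3 T

Introduce a nonterminal for each terminal appearing in a rule of length ≥ 2: X1 → s, X2 → q, X3 → p, X4 → r.
Binarize each right-hand side of length ≥ 3 by chaining fresh nonterminals (Y1, Y2, …): affected rules were E → X2 X3 T.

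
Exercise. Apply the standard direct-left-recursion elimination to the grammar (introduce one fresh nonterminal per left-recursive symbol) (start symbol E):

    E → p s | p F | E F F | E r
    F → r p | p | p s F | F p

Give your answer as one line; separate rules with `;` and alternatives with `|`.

E → p s E' | p F E'; F → r p F' | p F' | p s F F'; E' → F F E' | r E' | ε; F' → p F' | ε

E, F are directly left-recursive.
For E: α = {F F, r}, β = {p s, p F}. Rewrite as E → β E' and E' → α E' | ε.
For F: α = {p}, β = {r p, p, p s F}. Rewrite as F → β F' and F' → α F' | ε.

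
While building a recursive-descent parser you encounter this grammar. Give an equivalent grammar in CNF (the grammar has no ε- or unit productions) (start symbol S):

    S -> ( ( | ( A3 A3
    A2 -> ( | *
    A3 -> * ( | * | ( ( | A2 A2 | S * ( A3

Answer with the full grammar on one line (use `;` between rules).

S -> X1 X1 | X1 Y1; A2 -> ( | *; A3 -> X2 X1 | * | X1 X1 | A2 A2 | S Y2; X1 -> (; X2 -> *; Y1 -> A3 A3; Y2 -> X2 Y3; Y3 -> X1 A3

Introduce a nonterminal for each terminal appearing in a rule of length ≥ 2: X1 → (, X2 → *.
Binarize each right-hand side of length ≥ 3 by chaining fresh nonterminals (Y1, Y2, …): affected rules were S → X1 A3 A3; A3 → S X2 X1 A3.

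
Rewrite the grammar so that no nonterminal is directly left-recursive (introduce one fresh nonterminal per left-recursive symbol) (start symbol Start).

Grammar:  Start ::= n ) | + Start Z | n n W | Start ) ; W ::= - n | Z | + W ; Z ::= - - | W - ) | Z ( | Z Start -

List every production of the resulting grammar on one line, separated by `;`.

Directly left-recursive nonterminals: Start, Z.
For Start: α = {)}, β = {n ), + Start Z, n n W}. Rewrite as Start → β Start1 and Start1 → α Start1 | ε.
For Z: α = {(, Start -}, β = {- -, W - )}. Rewrite as Z → β Z1 and Z1 → α Z1 | ε.

Start ::= n ) Start1 | + Start Z Start1 | n n W Start1; W ::= - n | Z | + W; Z ::= - - Z1 | W - ) Z1; Start1 ::= ) Start1 | ε; Z1 ::= ( Z1 | Start - Z1 | ε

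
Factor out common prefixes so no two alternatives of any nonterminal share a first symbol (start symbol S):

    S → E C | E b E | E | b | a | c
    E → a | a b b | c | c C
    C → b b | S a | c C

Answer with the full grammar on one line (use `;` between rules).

S has alternatives sharing prefix 'E': factor to S → E S' with S' → C | b E | ε.
E has alternatives sharing prefix 'a': factor to E → a E' with E' → ε | b b.
E has alternatives sharing prefix 'c': factor to E → c E'' with E'' → ε | C.

S → b | a | c | E S'; E → a E' | c E''; C → b b | S a | c C; S' → C | b E | ε; E' → ε | b b; E'' → ε | C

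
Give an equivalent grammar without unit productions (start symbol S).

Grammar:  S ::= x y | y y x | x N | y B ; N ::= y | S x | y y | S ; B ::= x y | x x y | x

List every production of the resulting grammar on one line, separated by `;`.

S ::= x y | y y x | x N | y B; N ::= x y | y y x | x N | y B | y | S x | y y; B ::= x y | x x y | x

Unit pairs: N ⇒* {S}.
For each unit pair (A, B), copy every non-unit production of B to A, then drop all unit productions.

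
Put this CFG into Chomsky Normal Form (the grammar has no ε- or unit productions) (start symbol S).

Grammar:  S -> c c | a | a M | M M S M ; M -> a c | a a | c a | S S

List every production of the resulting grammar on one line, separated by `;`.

S -> X1 X1 | a | X2 M | M Y1; M -> X2 X1 | X2 X2 | X1 X2 | S S; X1 -> c; X2 -> a; Y1 -> M Y2; Y2 -> S M

Introduce a nonterminal for each terminal appearing in a rule of length ≥ 2: X1 → c, X2 → a.
Binarize each right-hand side of length ≥ 3 by chaining fresh nonterminals (Y1, Y2, …): affected rules were S → M M S M.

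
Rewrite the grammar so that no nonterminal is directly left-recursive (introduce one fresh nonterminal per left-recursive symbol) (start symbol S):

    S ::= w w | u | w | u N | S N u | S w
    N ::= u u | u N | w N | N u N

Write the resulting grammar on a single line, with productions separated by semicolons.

Directly left-recursive nonterminals: S, N.
For S: α = {N u, w}, β = {w w, u, w, u N}. Rewrite as S → β S' and S' → α S' | ε.
For N: α = {u N}, β = {u u, u N, w N}. Rewrite as N → β N' and N' → α N' | ε.

S ::= w w S' | u S' | w S' | u N S'; N ::= u u N' | u N N' | w N N'; S' ::= N u S' | w S' | ε; N' ::= u N N' | ε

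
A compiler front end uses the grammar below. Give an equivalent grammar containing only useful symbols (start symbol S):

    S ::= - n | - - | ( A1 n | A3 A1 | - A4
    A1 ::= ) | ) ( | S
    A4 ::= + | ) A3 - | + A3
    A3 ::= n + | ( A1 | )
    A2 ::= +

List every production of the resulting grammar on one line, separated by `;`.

Generating nonterminals: {A1, A2, A3, A4, S}.
Reachable from S after that: {A1, A3, A4, S}.
Removed useless symbols: {A2} and every production mentioning them.

S ::= - n | - - | ( A1 n | A3 A1 | - A4; A1 ::= ) | ) ( | S; A4 ::= + | ) A3 - | + A3; A3 ::= n + | ( A1 | )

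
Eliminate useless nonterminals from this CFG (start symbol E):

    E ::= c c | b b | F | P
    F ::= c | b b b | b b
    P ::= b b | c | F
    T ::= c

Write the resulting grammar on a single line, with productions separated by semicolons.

Generating nonterminals: {E, F, P, T}.
Reachable from E after that: {E, F, P}.
Removed useless symbols: {T} and every production mentioning them.

E ::= c c | b b | F | P; F ::= c | b b b | b b; P ::= b b | c | F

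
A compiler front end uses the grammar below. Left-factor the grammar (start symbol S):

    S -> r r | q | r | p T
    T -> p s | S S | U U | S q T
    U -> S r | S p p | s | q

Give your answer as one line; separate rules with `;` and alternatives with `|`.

S -> q | p T | r S'; T -> p s | U U | S T'; U -> s | q | S U'; S' -> r | ε; T' -> S | q T; U' -> r | p p

S has alternatives sharing prefix 'r': factor to S → r S' with S' → r | ε.
T has alternatives sharing prefix 'S': factor to T → S T' with T' → S | q T.
U has alternatives sharing prefix 'S': factor to U → S U' with U' → r | p p.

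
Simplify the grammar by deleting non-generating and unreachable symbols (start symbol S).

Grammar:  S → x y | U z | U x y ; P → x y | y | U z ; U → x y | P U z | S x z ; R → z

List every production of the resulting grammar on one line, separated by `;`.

Generating nonterminals: {P, R, S, U}.
Reachable from S after that: {P, S, U}.
Removed useless symbols: {R} and every production mentioning them.

S → x y | U z | U x y; P → x y | y | U z; U → x y | P U z | S x z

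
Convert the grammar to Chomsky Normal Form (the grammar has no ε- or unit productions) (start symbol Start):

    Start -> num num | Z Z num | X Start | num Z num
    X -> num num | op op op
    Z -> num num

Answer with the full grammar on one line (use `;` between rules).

Introduce a nonterminal for each terminal appearing in a rule of length ≥ 2: X1 → num, X2 → op.
Binarize each right-hand side of length ≥ 3 by chaining fresh nonterminals (Y1, Y2, …): affected rules were Start → Z Z X1; Start → X1 Z X1; X → X2 X2 X2.

Start -> X1 X1 | Z Y1 | X Start | X1 Y2; X -> X1 X1 | X2 Y3; Z -> X1 X1; X1 -> num; X2 -> op; Y1 -> Z X1; Y2 -> Z X1; Y3 -> X2 X2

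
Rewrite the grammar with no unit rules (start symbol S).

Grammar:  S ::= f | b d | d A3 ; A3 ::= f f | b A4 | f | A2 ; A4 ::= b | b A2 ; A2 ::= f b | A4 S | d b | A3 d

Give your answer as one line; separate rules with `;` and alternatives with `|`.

S ::= f | b d | d A3; A3 ::= f b | A4 S | d b | A3 d | f f | b A4 | f; A4 ::= b | b A2; A2 ::= f b | A4 S | d b | A3 d

Unit pairs: A3 ⇒* {A2}.
For each unit pair (A, B), copy every non-unit production of B to A, then drop all unit productions.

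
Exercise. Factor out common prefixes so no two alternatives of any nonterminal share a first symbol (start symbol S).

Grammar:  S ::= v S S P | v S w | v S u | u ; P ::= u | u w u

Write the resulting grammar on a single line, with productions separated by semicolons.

S has alternatives sharing prefix 'v S': factor to S → v S S' with S' → S P | w | u.
P has alternatives sharing prefix 'u': factor to P → u P' with P' → ε | w u.

S ::= u | v S S'; P ::= u P'; S' ::= S P | w | u; P' ::= ε | w u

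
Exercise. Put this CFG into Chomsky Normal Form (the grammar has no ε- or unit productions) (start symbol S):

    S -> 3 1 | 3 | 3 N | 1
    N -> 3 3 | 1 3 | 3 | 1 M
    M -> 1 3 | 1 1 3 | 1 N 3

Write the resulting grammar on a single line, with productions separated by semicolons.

Introduce a nonterminal for each terminal appearing in a rule of length ≥ 2: X1 → 3, X2 → 1.
Binarize each right-hand side of length ≥ 3 by chaining fresh nonterminals (Y1, Y2, …): affected rules were M → X2 X2 X1; M → X2 N X1.

S -> X1 X2 | 3 | X1 N | 1; N -> X1 X1 | X2 X1 | 3 | X2 M; M -> X2 X1 | X2 Y1 | X2 Y2; X1 -> 3; X2 -> 1; Y1 -> X2 X1; Y2 -> N X1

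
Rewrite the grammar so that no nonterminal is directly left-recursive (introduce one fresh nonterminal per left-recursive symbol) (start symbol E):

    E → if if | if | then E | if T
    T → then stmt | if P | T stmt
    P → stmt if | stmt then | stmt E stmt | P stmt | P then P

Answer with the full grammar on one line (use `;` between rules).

E → if if | if | then E | if T; T → then stmt T' | if P T'; P → stmt if P' | stmt then P' | stmt E stmt P'; T' → stmt T' | ε; P' → stmt P' | then P P' | ε

Left recursion appears on T, P.
For T: α = {stmt}, β = {then stmt, if P}. Rewrite as T → β T' and T' → α T' | ε.
For P: α = {stmt, then P}, β = {stmt if, stmt then, stmt E stmt}. Rewrite as P → β P' and P' → α P' | ε.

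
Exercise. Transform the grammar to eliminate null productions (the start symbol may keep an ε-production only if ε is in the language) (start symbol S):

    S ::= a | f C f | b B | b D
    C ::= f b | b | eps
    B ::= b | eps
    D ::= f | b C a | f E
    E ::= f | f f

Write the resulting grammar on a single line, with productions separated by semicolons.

The nullable symbols are {B, C}.
ε ∉ L(G), so no ε-production is kept.
For each production, add variants omitting each subset of nullable occurrences: S → f C f gives f C f | f f. S → b B gives b B | b. D → b C a gives b C a | b a.

S ::= a | f C f | f f | b B | b | b D; C ::= f b | b; B ::= b; D ::= f | b C a | b a | f E; E ::= f | f f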